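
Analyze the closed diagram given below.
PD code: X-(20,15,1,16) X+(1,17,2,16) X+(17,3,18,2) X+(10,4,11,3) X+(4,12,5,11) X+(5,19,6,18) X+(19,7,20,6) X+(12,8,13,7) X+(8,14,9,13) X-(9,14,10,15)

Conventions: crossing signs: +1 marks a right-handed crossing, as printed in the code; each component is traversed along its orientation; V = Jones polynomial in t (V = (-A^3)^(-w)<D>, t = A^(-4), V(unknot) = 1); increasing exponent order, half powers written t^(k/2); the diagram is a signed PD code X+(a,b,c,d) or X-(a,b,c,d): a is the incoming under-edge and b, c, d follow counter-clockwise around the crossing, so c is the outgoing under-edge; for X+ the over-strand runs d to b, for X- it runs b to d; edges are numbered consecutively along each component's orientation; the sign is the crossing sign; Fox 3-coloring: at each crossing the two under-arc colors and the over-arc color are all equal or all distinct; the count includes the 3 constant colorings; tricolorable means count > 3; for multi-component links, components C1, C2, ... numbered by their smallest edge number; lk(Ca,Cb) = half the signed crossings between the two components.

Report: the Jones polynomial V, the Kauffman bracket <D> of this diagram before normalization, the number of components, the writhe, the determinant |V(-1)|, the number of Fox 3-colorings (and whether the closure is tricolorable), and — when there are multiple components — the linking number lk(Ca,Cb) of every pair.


V = t^2 + t^4 - t^5 + t^6 - t^7
<D> = -A^-10 + A^-6 - A^-2 + A^2 + A^10 (w = +6)
1 component over 10 crossings, w = +6
3 Fox colorings among 3^10, |V(-1)| = 5: not tricolorable
why: |V(-1)| = 5: so not tricolorable, since 3 does not divide 5


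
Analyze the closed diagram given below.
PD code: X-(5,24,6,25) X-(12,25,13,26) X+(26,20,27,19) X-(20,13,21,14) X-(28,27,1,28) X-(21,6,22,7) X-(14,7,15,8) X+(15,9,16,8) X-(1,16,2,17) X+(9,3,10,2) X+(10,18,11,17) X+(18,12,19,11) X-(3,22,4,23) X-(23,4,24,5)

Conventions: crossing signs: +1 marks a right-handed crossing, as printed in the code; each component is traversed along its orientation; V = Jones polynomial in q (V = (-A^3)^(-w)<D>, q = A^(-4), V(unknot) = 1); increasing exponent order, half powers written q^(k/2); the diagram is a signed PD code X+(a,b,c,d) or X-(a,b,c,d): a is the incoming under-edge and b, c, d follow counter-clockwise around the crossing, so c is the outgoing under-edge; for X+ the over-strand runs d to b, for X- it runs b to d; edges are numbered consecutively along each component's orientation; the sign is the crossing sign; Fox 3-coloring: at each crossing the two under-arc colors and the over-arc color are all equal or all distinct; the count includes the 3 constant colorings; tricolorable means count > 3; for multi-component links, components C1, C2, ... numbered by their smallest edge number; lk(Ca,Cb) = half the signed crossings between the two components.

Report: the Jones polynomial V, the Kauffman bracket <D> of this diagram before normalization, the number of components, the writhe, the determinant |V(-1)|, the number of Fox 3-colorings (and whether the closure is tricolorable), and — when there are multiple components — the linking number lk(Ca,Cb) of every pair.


Jones polynomial: V(q) = q^-7 - 3q^-6 + 5q^-5 - 7q^-4 + 8q^-3 - 8q^-2 + 7q^-1 - 4 + 3q - q^2
<D> = -A^-20 + 3A^-16 - 4A^-12 + 7A^-8 - 8A^-4 + 8 - 7A^4 + 5A^8 - 3A^12 + A^16; writhe -4
components 1, writhe -4 (14 crossings)
3-colorings: 3 of 3^14, det 47 — not tricolorable
note: det 47 = |V(-1)|; not divisible by 3, so not tricolorable


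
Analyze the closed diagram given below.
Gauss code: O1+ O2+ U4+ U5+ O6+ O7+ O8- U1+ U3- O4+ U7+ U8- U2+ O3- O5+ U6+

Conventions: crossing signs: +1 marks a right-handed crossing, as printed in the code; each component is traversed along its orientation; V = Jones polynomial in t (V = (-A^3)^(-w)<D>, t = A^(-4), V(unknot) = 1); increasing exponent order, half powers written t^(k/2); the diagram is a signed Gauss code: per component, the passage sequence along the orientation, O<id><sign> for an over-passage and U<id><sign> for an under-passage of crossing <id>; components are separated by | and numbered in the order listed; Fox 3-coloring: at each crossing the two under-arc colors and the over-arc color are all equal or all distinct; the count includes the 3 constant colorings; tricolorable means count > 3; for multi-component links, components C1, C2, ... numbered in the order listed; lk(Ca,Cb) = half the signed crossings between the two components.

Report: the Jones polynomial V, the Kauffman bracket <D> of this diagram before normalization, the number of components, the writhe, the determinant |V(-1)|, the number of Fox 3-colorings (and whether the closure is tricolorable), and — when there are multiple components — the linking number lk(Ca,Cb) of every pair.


V = t - t^2 + 2t^3 - t^4 + t^5 - t^6
<D> = -A^-12 + A^-8 - A^-4 + 2 - A^4 + A^8 (w = +4)
1 component over 8 crossings, w = +4
3 Fox colorings among 3^8, |V(-1)| = 7: not tricolorable
why: |V(-1)| = 7: so not tricolorable, since 3 does not divide 7


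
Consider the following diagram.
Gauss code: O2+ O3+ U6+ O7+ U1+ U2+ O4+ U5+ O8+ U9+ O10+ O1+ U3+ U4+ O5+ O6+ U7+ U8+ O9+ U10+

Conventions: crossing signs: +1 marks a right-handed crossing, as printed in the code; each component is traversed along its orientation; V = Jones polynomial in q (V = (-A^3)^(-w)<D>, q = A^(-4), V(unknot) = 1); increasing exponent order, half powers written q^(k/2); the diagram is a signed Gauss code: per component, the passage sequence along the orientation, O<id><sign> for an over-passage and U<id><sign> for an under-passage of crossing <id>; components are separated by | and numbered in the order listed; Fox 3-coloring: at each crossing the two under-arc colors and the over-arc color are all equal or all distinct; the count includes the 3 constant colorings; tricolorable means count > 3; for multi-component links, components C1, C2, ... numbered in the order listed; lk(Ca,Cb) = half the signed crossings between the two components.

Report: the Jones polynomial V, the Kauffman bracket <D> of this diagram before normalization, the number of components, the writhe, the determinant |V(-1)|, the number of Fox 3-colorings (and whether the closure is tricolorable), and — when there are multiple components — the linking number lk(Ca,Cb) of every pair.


V = q^4 + q^6 - q^8 + q^9 - q^10 + q^11 - q^12
<D> = -A^-18 + A^-14 - A^-10 + A^-6 - A^-2 + A^6 + A^14 (w = +10)
1 component over 10 crossings, w = +10
9 Fox colorings among 3^10, |V(-1)| = 3: tricolorable
why: det 3 = |V(-1)|; divisible by 3, so tricolorable


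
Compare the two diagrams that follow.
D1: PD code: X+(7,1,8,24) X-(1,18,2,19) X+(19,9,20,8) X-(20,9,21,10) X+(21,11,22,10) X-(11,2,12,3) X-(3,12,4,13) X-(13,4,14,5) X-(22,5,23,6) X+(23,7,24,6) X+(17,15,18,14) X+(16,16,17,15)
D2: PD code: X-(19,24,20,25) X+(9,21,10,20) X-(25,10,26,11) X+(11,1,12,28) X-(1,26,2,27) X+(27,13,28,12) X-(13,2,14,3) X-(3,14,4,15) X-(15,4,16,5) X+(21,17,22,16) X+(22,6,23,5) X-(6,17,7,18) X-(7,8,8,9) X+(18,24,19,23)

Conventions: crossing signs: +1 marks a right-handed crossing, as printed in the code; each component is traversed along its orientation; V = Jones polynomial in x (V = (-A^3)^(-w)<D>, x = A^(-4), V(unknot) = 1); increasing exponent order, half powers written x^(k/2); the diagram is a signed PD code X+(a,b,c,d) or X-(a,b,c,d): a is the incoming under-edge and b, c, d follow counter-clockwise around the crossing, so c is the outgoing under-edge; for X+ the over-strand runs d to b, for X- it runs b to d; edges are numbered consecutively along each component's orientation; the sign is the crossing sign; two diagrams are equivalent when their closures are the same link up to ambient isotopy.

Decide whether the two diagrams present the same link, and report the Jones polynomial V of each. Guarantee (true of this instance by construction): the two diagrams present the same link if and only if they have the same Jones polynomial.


equivalent: yes
D1 (bracket A^-4 - 1 + 2A^4 - 2A^8 + 2A^12 - 2A^16 + A^20; 12 crossings at w = 0): V = x^-5 - 2x^-4 + 2x^-3 - 2x^-2 + 2x^-1 - 1 + x
V(D2) = x^-5 - 2x^-4 + 2x^-3 - 2x^-2 + 2x^-1 - 1 + x  (w -2, c 14, <D> = A^-10 - A^-6 + 2A^-2 - 2A^2 + 2A^6 - 2A^10 + A^14)
key observation: one V(x) for all 2 diagrams — one class (guaranteed)


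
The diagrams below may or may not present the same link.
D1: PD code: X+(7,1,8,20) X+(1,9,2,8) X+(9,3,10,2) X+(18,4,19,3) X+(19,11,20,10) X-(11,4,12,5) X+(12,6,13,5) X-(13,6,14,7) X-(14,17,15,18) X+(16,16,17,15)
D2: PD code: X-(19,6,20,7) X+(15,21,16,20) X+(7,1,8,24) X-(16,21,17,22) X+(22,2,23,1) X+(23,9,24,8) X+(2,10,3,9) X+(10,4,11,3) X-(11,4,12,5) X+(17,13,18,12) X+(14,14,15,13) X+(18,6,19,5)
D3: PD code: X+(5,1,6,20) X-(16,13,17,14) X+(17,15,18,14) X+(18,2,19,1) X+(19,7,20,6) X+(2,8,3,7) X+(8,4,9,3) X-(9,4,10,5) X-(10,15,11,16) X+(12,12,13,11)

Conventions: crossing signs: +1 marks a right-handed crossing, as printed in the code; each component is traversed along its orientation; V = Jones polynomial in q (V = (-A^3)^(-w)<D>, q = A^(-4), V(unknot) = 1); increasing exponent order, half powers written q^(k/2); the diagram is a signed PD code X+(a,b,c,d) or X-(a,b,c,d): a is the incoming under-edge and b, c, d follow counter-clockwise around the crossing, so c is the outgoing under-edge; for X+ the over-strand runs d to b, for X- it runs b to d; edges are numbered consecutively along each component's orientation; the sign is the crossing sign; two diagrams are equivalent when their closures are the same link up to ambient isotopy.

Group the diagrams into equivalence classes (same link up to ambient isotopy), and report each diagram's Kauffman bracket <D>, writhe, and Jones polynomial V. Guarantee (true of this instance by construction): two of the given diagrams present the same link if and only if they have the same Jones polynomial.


classes: {D1, D2, D3}
V(D1) = q + q^3 - q^4  [10 crossings, <D> = -A^-4 + 1 + A^8, w = +4]
D2 (bracket -A^2 + A^6 + A^14; 12 crossings at w = +6): V = q + q^3 - q^4
D3 (bracket -A^-4 + 1 + A^8; 10 crossings at w = +4): V = q + q^3 - q^4
note: all 3 diagrams share one V(q), hence one class


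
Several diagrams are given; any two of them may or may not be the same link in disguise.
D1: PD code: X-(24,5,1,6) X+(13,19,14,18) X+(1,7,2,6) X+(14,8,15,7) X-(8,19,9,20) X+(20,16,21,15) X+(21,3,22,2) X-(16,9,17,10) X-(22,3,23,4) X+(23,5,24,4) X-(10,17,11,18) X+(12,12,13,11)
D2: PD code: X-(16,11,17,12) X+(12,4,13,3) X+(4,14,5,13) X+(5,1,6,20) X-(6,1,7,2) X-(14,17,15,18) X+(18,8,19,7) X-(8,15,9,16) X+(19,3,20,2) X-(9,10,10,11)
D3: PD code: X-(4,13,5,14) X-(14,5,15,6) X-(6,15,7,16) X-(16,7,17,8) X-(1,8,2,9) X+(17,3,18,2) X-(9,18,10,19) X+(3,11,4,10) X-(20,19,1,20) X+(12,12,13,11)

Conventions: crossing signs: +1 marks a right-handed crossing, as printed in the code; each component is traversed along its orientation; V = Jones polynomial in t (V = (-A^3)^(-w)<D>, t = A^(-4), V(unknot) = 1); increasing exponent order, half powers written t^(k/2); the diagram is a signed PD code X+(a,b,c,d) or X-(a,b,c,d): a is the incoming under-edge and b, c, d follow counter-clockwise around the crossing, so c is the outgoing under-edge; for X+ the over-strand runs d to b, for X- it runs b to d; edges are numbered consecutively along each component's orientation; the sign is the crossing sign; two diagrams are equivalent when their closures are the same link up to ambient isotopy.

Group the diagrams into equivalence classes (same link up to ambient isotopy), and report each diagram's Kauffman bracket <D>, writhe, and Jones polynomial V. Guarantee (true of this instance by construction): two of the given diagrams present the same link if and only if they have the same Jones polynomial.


classes: {D1} | {D2} | {D3}
V(D1) = t^-2 - t^-1 + 1 - t + t^2  [12 crossings, <D> = A^-2 - A^2 + A^6 - A^10 + A^14, w = +2]
V(D2) = -t^-3 + 2t^-2 - 2t^-1 + 3 - 2t + 2t^2 - t^3  [10 crossings, <D> = -A^-12 + 2A^-8 - 2A^-4 + 3 - 2A^4 + 2A^8 - A^12, w = 0]
V(D3) = -t^-6 + t^-5 - t^-4 + 2t^-3 - t^-2 + t^-1  (w -4, c 10, <D> = A^-8 - A^-4 + 2 - A^4 + A^8 - A^12)
insight: 3 classes among 3 diagrams; unequal V(t) rules out equality


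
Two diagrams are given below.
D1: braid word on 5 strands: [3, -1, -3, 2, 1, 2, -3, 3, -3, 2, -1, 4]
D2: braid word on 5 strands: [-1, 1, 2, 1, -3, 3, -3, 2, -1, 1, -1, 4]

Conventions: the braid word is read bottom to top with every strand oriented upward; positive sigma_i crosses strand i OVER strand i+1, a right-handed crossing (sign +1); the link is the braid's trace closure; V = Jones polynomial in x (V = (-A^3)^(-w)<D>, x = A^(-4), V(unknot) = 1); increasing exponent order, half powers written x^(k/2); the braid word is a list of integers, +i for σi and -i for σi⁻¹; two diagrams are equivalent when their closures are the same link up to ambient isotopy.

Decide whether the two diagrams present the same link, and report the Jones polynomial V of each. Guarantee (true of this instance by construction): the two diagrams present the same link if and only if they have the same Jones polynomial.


same link: yes
V(D1) = 1  [12 crossings, <D> = A^6, w = +2]
V(D2) = 1  [12 crossings, <D> = A^6, w = +2]
insight: D2 (12 crossings) and D1 (12) are Markov-related braid presentations


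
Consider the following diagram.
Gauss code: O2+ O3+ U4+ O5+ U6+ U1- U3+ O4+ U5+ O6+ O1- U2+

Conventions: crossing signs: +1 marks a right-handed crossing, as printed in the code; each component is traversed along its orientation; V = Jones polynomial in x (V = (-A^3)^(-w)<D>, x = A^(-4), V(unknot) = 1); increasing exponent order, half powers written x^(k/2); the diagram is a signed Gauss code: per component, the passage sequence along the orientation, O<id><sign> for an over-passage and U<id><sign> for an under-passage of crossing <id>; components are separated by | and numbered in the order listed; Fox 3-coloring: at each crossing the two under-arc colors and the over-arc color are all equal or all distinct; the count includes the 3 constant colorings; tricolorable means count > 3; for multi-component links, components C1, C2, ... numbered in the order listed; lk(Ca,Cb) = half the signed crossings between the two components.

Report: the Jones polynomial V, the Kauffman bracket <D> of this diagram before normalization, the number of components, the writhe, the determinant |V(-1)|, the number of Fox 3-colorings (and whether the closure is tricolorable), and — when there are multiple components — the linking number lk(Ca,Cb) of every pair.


Jones polynomial: V(x) = x + x^3 - x^4
<D> = -A^-4 + 1 + A^8; writhe +4
components 1, writhe +4 (6 crossings)
3-colorings: 9 of 3^6, det 3 — tricolorable
note: the span of V is 3, forcing >= 3 crossings in any diagram


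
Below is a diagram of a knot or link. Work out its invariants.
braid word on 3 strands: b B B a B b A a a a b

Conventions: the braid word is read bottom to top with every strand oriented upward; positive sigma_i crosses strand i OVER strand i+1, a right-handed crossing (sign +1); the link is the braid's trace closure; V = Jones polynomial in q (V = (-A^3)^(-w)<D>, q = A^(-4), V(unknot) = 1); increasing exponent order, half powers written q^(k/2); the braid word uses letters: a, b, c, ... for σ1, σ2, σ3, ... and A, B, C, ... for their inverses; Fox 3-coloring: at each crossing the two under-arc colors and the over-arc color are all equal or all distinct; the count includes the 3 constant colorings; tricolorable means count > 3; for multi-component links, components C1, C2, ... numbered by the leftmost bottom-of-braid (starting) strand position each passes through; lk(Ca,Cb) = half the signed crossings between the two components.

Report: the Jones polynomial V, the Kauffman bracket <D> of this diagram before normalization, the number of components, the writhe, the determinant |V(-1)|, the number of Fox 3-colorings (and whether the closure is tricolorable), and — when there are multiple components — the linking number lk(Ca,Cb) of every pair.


Jones polynomial: V(q) = -q^(1/2) - q^(3/2) - q^(5/2) + q^(9/2)
<D> = -A^-9 + A^-1 + A^3 + A^7; writhe +3
components 2, writhe +3 (11 crossings)
linking number lk(C1,C2) = 0
3-colorings: 27 of 3^11, det 0 — tricolorable
note: det 0 = |V(-1)|; divisible by 3, so tricolorable


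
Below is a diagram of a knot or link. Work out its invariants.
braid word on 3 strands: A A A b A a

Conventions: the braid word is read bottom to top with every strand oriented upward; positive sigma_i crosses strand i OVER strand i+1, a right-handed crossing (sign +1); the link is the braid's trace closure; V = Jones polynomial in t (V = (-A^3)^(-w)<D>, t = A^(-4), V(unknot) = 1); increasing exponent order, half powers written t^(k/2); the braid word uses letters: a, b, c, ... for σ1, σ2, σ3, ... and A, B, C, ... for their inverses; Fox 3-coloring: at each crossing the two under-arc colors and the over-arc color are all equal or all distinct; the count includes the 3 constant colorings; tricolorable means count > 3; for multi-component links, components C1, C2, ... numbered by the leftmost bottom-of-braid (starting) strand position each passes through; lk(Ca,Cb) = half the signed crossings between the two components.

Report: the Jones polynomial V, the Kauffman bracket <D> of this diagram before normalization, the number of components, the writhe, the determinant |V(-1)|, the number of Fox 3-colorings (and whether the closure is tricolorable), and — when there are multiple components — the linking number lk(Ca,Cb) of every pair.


Jones polynomial: V(t) = -t^-4 + t^-3 + t^-1
<D> = A^-2 + A^6 - A^10; writhe -2
components 1, writhe -2 (6 crossings)
3-colorings: 9 of 3^6, det 3 — tricolorable
note: |V(-1)| = 3: so tricolorable, since 3 divides 3


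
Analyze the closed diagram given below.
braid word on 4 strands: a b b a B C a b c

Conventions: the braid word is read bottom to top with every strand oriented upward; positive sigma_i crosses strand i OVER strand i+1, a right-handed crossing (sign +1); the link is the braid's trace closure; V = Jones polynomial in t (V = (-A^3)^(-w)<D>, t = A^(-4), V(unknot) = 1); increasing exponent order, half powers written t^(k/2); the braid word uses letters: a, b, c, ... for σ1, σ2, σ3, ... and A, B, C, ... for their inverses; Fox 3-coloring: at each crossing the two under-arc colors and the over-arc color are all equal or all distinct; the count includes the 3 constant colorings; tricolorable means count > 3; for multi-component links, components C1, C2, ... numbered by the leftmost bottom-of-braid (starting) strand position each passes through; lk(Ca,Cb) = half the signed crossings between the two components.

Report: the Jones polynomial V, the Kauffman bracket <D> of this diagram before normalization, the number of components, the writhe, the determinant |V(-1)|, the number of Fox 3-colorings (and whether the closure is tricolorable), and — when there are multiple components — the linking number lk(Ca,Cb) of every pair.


Jones polynomial: V(t) = t - t^2 + 2t^3 - t^4 + t^5 - t^6
<D> = A^-9 - A^-5 + A^-1 - 2A^3 + A^7 - A^11; writhe +5
components 1, writhe +5 (9 crossings)
3-colorings: 3 of 3^9, det 7 — not tricolorable
note: the span of V is 5, forcing >= 5 crossings in any diagram


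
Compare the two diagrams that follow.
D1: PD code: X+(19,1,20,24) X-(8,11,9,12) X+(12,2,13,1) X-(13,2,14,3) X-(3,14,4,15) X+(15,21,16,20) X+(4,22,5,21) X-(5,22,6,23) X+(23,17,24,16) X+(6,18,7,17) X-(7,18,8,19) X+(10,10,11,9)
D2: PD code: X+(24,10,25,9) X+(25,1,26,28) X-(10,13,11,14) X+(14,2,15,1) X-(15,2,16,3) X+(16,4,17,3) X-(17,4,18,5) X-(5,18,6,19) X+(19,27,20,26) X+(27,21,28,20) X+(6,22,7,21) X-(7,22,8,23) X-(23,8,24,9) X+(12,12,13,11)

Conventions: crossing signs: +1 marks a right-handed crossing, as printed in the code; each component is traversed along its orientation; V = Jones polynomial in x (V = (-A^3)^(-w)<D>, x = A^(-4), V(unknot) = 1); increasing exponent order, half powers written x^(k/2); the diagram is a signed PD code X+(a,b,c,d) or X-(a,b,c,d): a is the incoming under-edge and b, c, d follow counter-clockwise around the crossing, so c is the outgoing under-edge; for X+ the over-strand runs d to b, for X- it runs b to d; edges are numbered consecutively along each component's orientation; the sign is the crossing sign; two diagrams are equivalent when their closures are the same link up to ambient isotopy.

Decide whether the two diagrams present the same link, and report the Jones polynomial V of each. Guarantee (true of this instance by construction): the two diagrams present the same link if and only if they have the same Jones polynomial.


equivalent: yes
V(D1) = x + x^3 - x^4  (w +2, c 12, <D> = -A^-10 + A^-6 + A^2)
V(D2) = x + x^3 - x^4  (w +2, c 14, <D> = -A^-10 + A^-6 + A^2)
why: one V(x) for all 2 diagrams — one class (guaranteed)


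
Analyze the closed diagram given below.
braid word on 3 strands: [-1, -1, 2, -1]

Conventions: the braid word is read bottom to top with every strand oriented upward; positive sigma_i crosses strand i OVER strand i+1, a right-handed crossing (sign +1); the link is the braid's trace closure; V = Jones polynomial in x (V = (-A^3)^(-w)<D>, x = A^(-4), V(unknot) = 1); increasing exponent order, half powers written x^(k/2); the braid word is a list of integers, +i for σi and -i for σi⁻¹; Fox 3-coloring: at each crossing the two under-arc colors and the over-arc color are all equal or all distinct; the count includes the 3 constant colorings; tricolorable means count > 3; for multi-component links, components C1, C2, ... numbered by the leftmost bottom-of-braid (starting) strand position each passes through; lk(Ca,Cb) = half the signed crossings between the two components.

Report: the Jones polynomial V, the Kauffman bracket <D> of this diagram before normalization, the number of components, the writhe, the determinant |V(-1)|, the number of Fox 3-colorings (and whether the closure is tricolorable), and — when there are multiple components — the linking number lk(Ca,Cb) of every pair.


Jones polynomial: V(x) = -x^-4 + x^-3 + x^-1
<D> = A^-2 + A^6 - A^10; writhe -2
components 1, writhe -2 (4 crossings)
3-colorings: 9 of 3^4, det 3 — tricolorable
note: w = -2 shifts under R1 moves; the (-A^3)^(2) factor cancels that in V


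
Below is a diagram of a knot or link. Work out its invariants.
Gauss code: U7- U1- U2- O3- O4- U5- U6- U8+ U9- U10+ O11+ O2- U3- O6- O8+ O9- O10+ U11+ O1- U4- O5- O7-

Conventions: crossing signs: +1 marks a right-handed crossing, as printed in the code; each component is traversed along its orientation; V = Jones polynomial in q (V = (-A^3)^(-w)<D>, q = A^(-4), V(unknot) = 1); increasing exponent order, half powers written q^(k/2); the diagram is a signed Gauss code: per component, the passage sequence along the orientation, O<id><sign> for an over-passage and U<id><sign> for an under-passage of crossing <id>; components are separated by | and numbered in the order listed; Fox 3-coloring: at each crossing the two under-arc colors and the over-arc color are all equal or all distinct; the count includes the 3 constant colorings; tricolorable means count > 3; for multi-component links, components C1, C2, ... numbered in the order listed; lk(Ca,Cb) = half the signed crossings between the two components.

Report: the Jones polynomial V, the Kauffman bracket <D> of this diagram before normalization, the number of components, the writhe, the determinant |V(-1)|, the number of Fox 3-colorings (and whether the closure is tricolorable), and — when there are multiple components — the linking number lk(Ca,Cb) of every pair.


Jones polynomial: V(q) = -q^-6 + q^-5 - q^-4 + 2q^-3 - q^-2 + q^-1
<D> = -A^-11 + A^-7 - 2A^-3 + A - A^5 + A^9; writhe -5
components 1, writhe -5 (11 crossings)
3-colorings: 3 of 3^11, det 7 — not tricolorable
note: det 7 = |V(-1)|; not divisible by 3, so not tricolorable


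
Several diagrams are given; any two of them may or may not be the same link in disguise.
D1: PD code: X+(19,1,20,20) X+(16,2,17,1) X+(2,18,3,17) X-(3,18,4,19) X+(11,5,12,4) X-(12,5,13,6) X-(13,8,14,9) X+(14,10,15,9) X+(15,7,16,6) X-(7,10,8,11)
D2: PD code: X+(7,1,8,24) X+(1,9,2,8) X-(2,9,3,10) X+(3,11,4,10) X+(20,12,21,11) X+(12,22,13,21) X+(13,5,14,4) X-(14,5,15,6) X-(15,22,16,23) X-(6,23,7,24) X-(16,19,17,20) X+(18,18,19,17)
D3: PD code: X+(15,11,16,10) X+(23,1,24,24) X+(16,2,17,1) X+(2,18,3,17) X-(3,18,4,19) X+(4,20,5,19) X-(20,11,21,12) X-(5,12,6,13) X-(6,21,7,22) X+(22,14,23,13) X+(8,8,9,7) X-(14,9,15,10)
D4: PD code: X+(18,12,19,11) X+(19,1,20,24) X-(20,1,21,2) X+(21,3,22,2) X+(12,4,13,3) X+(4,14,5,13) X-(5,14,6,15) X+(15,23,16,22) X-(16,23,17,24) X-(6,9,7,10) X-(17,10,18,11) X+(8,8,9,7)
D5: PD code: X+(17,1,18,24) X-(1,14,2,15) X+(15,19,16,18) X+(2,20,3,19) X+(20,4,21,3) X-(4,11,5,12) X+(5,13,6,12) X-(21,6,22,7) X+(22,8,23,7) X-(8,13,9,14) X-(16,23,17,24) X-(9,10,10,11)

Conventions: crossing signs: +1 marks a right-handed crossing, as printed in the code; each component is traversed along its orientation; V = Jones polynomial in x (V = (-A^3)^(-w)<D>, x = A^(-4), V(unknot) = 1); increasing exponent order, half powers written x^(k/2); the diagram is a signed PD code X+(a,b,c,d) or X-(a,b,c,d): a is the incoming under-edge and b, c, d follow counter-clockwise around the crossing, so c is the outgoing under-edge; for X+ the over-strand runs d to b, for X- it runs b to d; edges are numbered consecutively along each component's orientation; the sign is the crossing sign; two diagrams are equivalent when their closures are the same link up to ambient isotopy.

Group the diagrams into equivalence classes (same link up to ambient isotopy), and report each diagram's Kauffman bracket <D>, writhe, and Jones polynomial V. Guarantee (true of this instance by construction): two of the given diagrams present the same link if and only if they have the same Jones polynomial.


equivalence classes: {D1, D2, D3, D4, D5}
D1 (bracket A^6; 10 crossings at w = +2): V = 1
D2 (bracket A^6; 12 crossings at w = +2): V = 1
D3 (bracket A^6; 12 crossings at w = +2): V = 1
D4 (bracket A^6; 12 crossings at w = +2): V = 1
D5 (bracket 1; 12 crossings at w = 0): V = 1
key observation: one V(x) for all 5 diagrams — one class (guaranteed)


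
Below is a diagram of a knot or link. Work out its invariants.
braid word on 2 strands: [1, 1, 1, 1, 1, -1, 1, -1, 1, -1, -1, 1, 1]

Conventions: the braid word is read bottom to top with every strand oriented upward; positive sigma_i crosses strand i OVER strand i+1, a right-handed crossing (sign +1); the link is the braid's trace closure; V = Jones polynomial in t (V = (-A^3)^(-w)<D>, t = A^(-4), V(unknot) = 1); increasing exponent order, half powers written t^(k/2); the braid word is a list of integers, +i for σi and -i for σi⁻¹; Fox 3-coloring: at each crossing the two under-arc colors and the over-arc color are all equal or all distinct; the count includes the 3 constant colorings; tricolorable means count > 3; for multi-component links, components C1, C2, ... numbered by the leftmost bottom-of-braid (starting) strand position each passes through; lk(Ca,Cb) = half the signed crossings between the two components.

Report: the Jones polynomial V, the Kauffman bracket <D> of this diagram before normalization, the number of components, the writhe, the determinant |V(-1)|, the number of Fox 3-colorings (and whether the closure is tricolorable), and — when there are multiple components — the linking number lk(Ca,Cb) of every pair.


Jones polynomial: V(t) = t^2 + t^4 - t^5 + t^6 - t^7
<D> = A^-13 - A^-9 + A^-5 - A^-1 - A^7; writhe +5
components 1, writhe +5 (13 crossings)
3-colorings: 3 of 3^13, det 5 — not tricolorable
note: det 5 = |V(-1)|; not divisible by 3, so not tricolorable


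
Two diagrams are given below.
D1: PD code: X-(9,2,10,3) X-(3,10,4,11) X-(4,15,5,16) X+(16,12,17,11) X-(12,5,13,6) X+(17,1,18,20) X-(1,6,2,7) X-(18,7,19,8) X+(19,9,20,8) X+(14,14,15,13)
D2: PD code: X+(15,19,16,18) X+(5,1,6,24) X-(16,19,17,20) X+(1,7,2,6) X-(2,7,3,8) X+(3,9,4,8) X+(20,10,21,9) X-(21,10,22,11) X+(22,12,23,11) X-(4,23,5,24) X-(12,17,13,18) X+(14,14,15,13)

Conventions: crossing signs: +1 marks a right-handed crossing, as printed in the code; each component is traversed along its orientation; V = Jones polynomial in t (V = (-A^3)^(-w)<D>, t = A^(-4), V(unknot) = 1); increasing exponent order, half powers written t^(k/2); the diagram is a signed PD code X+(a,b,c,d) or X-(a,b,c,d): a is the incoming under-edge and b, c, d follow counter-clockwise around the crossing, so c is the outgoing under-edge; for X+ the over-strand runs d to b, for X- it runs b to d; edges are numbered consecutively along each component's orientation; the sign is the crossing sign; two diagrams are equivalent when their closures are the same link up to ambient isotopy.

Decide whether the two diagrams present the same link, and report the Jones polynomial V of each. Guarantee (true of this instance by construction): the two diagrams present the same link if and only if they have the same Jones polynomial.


same link: no
V(D1) = -t^-6 + t^-5 - t^-4 + 2t^-3 - t^-2 + t^-1  [10 crossings, <D> = A^-2 - A^2 + 2A^6 - A^10 + A^14 - A^18, w = -2]
D2 (bracket A^6; 12 crossings at w = +2): V = 1
note: comparing 2 Jones polynomials yields 2 groups


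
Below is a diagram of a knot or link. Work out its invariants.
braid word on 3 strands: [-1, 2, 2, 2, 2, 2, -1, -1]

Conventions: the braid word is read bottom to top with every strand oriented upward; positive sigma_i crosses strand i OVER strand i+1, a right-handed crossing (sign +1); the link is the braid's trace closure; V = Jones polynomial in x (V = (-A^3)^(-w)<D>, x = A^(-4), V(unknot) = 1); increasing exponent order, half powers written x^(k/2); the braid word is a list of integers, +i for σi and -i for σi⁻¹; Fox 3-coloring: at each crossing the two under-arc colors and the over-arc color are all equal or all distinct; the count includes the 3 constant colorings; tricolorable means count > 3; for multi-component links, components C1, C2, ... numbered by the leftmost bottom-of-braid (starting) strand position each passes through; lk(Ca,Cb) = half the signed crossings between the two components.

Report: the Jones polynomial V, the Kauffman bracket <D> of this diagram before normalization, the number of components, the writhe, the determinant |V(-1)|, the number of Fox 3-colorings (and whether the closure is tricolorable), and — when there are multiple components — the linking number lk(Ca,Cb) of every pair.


Jones polynomial: V(x) = -x^-2 + x^-1 - 1 + 3x - 2x^2 + 3x^3 - 2x^4 + x^5 - x^6
<D> = -A^-18 + A^-14 - 2A^-10 + 3A^-6 - 2A^-2 + 3A^2 - A^6 + A^10 - A^14; writhe +2
components 1, writhe +2 (8 crossings)
3-colorings: 9 of 3^8, det 15 — tricolorable
note: det 15 = |V(-1)|; divisible by 3, so tricolorable


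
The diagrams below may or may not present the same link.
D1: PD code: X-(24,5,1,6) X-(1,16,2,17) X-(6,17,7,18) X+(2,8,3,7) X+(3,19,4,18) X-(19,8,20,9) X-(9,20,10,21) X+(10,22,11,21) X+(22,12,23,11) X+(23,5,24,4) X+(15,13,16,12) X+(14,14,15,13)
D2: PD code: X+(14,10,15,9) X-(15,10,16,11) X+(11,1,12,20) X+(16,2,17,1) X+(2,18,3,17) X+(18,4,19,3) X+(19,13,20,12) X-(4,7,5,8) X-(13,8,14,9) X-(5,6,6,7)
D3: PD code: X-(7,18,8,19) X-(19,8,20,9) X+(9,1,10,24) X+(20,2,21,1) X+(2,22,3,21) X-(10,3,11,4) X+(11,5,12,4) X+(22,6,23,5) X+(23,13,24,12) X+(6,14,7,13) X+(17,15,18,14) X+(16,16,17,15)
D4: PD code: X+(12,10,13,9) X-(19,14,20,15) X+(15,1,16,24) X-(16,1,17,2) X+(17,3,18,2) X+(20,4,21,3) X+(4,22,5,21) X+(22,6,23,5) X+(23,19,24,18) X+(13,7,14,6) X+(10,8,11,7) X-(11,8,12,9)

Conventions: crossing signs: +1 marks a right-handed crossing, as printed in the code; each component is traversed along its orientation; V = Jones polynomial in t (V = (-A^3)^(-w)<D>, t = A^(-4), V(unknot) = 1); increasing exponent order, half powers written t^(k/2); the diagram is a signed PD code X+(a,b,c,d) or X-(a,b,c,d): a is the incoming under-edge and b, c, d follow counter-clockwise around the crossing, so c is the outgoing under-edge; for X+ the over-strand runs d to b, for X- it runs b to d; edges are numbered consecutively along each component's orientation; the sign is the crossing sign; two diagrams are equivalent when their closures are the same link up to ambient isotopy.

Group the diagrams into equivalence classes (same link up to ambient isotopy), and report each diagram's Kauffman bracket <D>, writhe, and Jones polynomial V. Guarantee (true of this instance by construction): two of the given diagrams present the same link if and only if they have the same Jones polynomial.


grouping into links: {D1} | {D2, D3, D4}
V(D1) = 1  (w +2, c 12, <D> = A^6)
V(D2) = t - t^2 + 2t^3 - t^4 + t^5 - t^6  (w +2, c 10, <D> = -A^-18 + A^-14 - A^-10 + 2A^-6 - A^-2 + A^2)
D3 (bracket -A^-6 + A^-2 - A^2 + 2A^6 - A^10 + A^14; 12 crossings at w = +6): V = t - t^2 + 2t^3 - t^4 + t^5 - t^6
V(D4) = t - t^2 + 2t^3 - t^4 + t^5 - t^6  (w +6, c 12, <D> = -A^-6 + A^-2 - A^2 + 2A^6 - A^10 + A^14)
why: 2 values of V(t) split the 4 diagrams


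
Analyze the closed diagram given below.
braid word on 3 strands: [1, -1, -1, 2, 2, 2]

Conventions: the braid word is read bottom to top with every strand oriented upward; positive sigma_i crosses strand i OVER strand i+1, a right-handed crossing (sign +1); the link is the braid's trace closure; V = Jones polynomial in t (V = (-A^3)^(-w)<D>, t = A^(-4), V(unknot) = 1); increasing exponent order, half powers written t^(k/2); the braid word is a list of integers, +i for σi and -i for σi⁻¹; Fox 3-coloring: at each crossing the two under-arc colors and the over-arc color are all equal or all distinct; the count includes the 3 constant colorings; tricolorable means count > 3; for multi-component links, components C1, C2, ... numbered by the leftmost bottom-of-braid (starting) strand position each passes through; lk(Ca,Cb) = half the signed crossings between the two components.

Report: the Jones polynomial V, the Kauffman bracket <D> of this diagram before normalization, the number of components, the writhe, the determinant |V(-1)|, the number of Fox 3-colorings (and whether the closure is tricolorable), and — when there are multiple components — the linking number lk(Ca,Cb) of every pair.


Jones polynomial: V(t) = t + t^3 - t^4
<D> = -A^-10 + A^-6 + A^2; writhe +2
components 1, writhe +2 (6 crossings)
3-colorings: 9 of 3^6, det 3 — tricolorable
note: w = +2 (over 6 crossings) is diagram-only; (-A^3)^(-2) removes it from V


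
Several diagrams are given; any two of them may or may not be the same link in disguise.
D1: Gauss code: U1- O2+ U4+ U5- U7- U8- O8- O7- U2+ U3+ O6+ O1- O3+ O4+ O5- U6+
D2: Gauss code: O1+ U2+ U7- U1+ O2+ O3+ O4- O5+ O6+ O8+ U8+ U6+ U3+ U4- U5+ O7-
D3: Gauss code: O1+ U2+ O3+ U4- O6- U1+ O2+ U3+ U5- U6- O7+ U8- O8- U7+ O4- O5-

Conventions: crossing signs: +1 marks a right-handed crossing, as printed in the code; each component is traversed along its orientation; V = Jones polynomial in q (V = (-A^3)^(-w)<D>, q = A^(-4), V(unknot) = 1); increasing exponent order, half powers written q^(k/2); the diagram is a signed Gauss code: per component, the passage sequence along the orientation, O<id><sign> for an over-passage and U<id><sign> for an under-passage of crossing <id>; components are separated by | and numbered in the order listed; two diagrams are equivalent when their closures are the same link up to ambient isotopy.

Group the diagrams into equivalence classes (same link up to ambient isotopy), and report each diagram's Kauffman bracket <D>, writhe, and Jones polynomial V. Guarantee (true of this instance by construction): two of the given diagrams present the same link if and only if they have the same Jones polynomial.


equivalence classes: {D1, D2, D3}
D1 (bracket 1; 8 crossings at w = 0): V = 1
D2 (bracket A^12; 8 crossings at w = +4): V = 1
V(D3) = 1  [8 crossings, <D> = 1, w = 0]
key observation: all 3 diagrams share one V(q), hence one class


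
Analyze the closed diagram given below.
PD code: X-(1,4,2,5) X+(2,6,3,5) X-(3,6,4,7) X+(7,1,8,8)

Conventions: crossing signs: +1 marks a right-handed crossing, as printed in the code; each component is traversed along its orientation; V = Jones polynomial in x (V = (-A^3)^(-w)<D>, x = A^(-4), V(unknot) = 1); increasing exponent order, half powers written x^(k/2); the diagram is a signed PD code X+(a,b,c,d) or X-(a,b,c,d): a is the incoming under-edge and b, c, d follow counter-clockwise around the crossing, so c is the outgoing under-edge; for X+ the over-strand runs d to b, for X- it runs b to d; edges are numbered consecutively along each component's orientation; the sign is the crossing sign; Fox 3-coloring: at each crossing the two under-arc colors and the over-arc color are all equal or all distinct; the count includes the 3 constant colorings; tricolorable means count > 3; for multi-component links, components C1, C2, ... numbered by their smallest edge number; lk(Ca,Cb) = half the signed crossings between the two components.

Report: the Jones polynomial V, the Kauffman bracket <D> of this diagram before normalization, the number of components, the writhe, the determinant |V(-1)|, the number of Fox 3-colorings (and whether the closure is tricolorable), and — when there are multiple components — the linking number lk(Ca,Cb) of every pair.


V(x) = 1
bracket: 1, w = 0
1 component, writhe 0, over 4 crossings
det 1, colorings 3 of 3^4 — not tricolorable
observation: w = 0 (over 4 crossings) is diagram-only; (-A^3)^(0) removes it from V


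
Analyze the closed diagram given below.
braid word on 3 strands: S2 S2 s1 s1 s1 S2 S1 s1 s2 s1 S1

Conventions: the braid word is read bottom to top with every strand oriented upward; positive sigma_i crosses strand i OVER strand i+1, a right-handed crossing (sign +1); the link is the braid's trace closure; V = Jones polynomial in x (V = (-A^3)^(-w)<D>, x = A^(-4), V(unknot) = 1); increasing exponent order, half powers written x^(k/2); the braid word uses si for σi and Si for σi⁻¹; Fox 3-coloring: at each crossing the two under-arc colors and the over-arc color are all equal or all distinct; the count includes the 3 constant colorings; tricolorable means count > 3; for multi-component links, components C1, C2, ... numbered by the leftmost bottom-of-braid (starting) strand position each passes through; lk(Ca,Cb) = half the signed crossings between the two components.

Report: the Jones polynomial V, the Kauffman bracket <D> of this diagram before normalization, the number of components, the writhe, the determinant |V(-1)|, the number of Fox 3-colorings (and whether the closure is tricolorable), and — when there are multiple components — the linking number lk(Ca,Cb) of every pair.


V(x) = -x^(-3/2) - 2x^(1/2) + x^(3/2) - x^(5/2) + x^(7/2)
bracket: -A^-11 + A^-7 - A^-3 + 2A + A^9, w = +1
2 components, writhe +1, over 11 crossings
lk(C1,C2) = -1
det 6, colorings 9 of 3^11 — tricolorable
observation: inverse pairs cancel, leaving σ2⁻¹ σ2⁻¹ σ1 σ1 σ1


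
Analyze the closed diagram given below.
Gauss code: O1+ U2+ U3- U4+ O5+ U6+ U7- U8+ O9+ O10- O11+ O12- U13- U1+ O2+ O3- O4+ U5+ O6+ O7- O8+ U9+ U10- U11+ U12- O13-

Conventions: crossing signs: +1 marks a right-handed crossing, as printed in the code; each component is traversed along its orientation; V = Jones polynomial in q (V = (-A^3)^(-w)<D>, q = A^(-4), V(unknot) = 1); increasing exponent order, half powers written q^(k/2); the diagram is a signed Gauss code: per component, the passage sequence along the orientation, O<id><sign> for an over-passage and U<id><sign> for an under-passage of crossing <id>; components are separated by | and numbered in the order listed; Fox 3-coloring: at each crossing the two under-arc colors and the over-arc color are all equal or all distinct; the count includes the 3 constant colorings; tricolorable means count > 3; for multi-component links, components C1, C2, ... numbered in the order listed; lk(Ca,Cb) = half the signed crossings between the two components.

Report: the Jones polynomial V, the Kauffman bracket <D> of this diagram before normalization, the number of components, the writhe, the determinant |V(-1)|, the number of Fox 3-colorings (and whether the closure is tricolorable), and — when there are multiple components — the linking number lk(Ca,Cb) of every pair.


V(q) = q + q^3 - q^4
bracket: A^-7 - A^-3 - A^5, w = +3
1 component, writhe +3, over 13 crossings
det 3, colorings 9 of 3^13 — tricolorable
observation: V spans 3 powers of q: at least 3 crossings in any diagram
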